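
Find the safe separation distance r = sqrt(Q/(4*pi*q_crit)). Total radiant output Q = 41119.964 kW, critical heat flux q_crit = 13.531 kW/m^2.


4*pi*q_crit = 170.04
Q/(4*pi*q_crit) = 241.83
r = sqrt(241.83) = 15.551 m

15.551 m


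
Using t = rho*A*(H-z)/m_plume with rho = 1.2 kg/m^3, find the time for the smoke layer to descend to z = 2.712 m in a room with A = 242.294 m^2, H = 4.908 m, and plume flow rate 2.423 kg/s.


H - z = 2.196 m
t = 1.2 * 242.294 * 2.196 / 2.423 = 263.51 s

263.51 s


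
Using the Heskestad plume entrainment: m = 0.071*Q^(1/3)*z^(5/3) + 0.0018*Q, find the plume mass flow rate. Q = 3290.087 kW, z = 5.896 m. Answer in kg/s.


Q^(1/3) = 14.873
z^(5/3) = 19.243
First term = 0.071 * 14.873 * 19.243 = 20.320
Second term = 0.0018 * 3290.087 = 5.9222
m = 26.242 kg/s

26.242 kg/s


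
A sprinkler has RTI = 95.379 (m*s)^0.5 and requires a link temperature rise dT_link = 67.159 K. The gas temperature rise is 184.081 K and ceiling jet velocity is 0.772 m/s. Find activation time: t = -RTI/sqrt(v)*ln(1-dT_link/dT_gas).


dT_link/dT_gas = 0.36483
ln(1 - 0.36483) = -0.45387
t = -95.379 / sqrt(0.772) * -0.45387 = 49.269 s

49.269 s


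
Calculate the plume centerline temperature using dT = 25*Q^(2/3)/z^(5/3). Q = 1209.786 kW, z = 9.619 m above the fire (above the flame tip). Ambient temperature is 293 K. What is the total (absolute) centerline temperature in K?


Q^(2/3) = 113.54
z^(5/3) = 43.506
dT = 25 * 113.54 / 43.506 = 65.242 K
T = 293 + 65.242 = 358.24 K

358.24 K


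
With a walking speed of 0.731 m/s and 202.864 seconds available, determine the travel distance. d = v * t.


d = 0.731 * 202.864 = 148.29 m

148.29 m


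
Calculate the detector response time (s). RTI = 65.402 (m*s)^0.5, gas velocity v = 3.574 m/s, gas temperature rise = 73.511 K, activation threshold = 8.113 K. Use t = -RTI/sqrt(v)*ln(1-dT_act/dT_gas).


dT_act/dT_gas = 0.11036
ln(1 - 0.11036) = -0.11694
t = -65.402 / sqrt(3.574) * -0.11694 = 4.0457 s

4.0457 s


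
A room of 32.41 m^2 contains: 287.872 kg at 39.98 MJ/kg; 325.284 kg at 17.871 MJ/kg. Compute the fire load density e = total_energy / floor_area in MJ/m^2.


Total energy = 287.872*39.98 + 325.284*17.871
= 11509.12 + 5813.150
= 17322.27 MJ
e = 17322.27 / 32.41 = 534.47 MJ/m^2

534.47 MJ/m^2


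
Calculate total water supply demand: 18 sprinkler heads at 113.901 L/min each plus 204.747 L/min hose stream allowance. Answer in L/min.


Sprinkler demand = 18 * 113.901 = 2050.218 L/min
Total = 2050.218 + 204.747 = 2254.965 L/min

2254.965 L/min


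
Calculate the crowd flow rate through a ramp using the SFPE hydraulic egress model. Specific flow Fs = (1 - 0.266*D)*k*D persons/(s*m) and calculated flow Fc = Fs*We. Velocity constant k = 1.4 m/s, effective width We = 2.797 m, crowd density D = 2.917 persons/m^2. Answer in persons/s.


1 - 0.266*D = 1 - 0.266*2.917 = 0.22408
Fs = 0.22408 * 1.4 * 2.917 = 0.91509 persons/(s*m)
Fc = 0.91509 * 2.797 = 2.5595 persons/s

2.5595 persons/s


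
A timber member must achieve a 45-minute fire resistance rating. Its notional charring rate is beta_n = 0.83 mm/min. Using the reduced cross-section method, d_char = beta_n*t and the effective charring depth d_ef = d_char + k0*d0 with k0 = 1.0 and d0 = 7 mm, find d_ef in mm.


d_char = 0.83 * 45 = 37.35 mm
d_ef = 37.35 + 1.0*7 = 44.35 mm

44.35 mm


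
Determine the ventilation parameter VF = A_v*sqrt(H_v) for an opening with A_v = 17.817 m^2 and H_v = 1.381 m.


sqrt(H_v) = 1.1752
VF = 17.817 * 1.1752 = 20.938 m^(5/2)

20.938 m^(5/2)


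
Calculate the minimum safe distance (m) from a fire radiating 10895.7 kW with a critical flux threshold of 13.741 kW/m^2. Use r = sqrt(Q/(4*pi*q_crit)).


4*pi*q_crit = 172.67
Q/(4*pi*q_crit) = 63.100
r = sqrt(63.100) = 7.9435 m

7.9435 m


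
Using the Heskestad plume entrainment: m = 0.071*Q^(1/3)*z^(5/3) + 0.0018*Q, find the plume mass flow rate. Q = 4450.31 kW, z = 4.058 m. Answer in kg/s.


Q^(1/3) = 16.449
z^(5/3) = 10.324
First term = 0.071 * 16.449 * 10.324 = 12.057
Second term = 0.0018 * 4450.31 = 8.0106
m = 20.068 kg/s

20.068 kg/s


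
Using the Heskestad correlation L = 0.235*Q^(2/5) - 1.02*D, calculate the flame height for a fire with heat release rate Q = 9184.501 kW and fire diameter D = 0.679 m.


Q^(2/5) = 38.479
0.235 * Q^(2/5) = 9.0425
1.02 * D = 0.69258
L = 8.3500 m

8.3500 m


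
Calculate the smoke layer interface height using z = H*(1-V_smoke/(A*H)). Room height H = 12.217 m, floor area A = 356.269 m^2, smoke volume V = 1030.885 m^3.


V/(A*H) = 0.23685
1 - 0.23685 = 0.76315
z = 12.217 * 0.76315 = 9.3234 m

9.3234 m


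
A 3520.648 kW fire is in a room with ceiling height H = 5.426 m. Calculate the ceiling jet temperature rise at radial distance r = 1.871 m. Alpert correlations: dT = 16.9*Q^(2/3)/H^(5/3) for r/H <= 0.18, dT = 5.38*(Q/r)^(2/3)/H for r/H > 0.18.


r/H = 1.871 / 5.426 = 0.34482
r/H > 0.18, so dT = 5.38*(Q/r)^(2/3)/H
Q/r = 1881.7
(Q/r)^(2/3) = 152.42
dT = 5.38 * 152.42 / 5.426 = 151.12 K

151.12 K


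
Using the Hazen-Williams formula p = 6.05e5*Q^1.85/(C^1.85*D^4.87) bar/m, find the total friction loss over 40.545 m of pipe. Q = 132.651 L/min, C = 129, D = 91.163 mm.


Q^1.85 = 8453.1
C^1.85 = 8027.7
D^4.87 = 3.5020e+09
p/m = 0.00018191 bar/m
p_total = 0.00018191 * 40.545 = 0.0073756 bar

0.0073756 bar


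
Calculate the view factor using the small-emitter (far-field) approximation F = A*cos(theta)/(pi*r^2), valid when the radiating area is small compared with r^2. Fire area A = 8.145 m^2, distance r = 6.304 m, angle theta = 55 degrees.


cos(55 deg) = 0.57358
pi*r^2 = 124.85
F = 8.145 * 0.57358 / 124.85 = 0.037420

0.037420


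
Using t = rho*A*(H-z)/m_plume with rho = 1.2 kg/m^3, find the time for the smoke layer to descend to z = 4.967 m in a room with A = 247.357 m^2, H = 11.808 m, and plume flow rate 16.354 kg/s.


H - z = 6.841 m
t = 1.2 * 247.357 * 6.841 / 16.354 = 124.17 s

124.17 s


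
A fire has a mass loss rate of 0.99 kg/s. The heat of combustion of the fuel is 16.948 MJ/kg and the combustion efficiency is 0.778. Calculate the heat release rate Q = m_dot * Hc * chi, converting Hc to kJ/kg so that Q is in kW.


Hc = 16.948 MJ/kg = 16.948 * 1000 kJ/kg = 16948 kJ/kg
Q = 0.99 kg/s * 16948 kJ/kg * 0.778 = 13054 kW

13054 kW


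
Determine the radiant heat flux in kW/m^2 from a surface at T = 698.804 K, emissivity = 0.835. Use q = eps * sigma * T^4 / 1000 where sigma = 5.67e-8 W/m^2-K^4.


T^4 = 2.3846e+11
q = 0.835 * 5.67e-8 * 2.3846e+11 / 1000 = 11.290 kW/m^2

11.290 kW/m^2


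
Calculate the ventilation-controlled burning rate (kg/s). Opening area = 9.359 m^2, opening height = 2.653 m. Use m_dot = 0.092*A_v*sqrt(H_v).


sqrt(H_v) = 1.6288
m_dot = 0.092 * 9.359 * 1.6288 = 1.4024 kg/s

1.4024 kg/s


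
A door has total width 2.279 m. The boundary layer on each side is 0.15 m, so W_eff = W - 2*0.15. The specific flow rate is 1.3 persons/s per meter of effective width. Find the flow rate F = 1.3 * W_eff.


W_eff = 2.279 - 0.30 = 1.979 m
F = 1.3 * 1.979 = 2.5727 persons/s

2.5727 persons/s


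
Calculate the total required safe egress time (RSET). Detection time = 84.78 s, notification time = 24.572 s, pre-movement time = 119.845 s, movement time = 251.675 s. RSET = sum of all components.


Total = 84.78 + 24.572 + 119.845 + 251.675 = 480.872 s

480.872 s


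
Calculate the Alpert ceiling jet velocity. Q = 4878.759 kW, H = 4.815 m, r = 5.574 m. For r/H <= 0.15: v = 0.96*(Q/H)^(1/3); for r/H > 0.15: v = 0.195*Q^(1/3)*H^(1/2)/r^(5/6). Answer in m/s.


r/H = 5.574 / 4.815 = 1.1576
r/H > 0.15, so v = 0.195*Q^(1/3)*H^(1/2)/r^(5/6)
Q^(1/3) = 16.960
H^(1/2) = 2.1943
r^(5/6) = 4.1861
v = 0.195 * 16.960 * 2.1943 / 4.1861 = 1.7337 m/s

1.7337 m/s


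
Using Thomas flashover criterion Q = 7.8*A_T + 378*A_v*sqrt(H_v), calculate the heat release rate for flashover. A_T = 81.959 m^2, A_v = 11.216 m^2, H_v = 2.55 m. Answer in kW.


7.8*A_T = 639.28
sqrt(H_v) = 1.5969
378*A_v*sqrt(H_v) = 6770.2
Q = 639.28 + 6770.2 = 7409.5 kW

7409.5 kW


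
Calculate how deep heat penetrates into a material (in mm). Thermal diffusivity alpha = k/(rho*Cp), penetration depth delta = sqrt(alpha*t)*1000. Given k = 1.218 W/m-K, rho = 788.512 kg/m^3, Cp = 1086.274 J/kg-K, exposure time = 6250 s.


alpha = 1.218 / (788.512 * 1086.274) = 1.4220e-06 m^2/s
alpha * t = 0.0088875
delta = sqrt(0.0088875) * 1000 = 94.274 mm

94.274 mm


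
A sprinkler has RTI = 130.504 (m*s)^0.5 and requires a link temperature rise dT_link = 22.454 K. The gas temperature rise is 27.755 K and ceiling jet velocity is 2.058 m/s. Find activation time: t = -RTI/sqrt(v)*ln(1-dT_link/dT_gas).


dT_link/dT_gas = 0.80901
ln(1 - 0.80901) = -1.6555
t = -130.504 / sqrt(2.058) * -1.6555 = 150.60 s

150.60 s


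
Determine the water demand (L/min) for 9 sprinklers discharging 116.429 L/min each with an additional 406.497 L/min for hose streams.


Sprinkler demand = 9 * 116.429 = 1047.861 L/min
Total = 1047.861 + 406.497 = 1454.358 L/min

1454.358 L/min


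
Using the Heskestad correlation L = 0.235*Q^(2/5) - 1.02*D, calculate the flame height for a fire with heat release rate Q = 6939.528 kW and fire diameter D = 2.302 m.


Q^(2/5) = 34.398
0.235 * Q^(2/5) = 8.0835
1.02 * D = 2.3480
L = 5.7355 m

5.7355 m


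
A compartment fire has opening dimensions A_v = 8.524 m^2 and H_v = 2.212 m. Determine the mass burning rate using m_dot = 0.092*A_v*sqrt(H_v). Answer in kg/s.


sqrt(H_v) = 1.4873
m_dot = 0.092 * 8.524 * 1.4873 = 1.1663 kg/s

1.1663 kg/s


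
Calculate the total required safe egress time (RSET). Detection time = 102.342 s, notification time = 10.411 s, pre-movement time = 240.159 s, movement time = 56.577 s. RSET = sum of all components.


Total = 102.342 + 10.411 + 240.159 + 56.577 = 409.489 s

409.489 s


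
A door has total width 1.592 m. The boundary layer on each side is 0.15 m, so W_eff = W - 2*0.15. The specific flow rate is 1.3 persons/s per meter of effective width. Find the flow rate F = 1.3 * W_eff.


W_eff = 1.592 - 0.30 = 1.292 m
F = 1.3 * 1.292 = 1.6796 persons/s

1.6796 persons/s


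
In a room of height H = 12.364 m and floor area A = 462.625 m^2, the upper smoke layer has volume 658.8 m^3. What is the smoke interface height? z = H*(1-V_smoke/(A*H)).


V/(A*H) = 0.11518
1 - 0.11518 = 0.88482
z = 12.364 * 0.88482 = 10.940 m

10.940 m


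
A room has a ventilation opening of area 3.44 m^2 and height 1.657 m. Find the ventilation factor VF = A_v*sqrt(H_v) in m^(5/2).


sqrt(H_v) = 1.2872
VF = 3.44 * 1.2872 = 4.4281 m^(5/2)

4.4281 m^(5/2)


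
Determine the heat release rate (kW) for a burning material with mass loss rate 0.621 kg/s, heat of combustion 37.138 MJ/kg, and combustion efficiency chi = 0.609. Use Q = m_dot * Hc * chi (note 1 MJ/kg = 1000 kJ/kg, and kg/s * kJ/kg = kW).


Hc = 37.138 MJ/kg = 37.138 * 1000 kJ/kg = 37138 kJ/kg
Q = 0.621 kg/s * 37138 kJ/kg * 0.609 = 14045 kW

14045 kW


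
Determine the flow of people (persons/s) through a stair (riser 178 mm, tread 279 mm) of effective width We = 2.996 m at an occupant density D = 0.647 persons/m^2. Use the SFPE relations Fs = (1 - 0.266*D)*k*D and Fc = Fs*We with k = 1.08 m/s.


1 - 0.266*D = 1 - 0.266*0.647 = 0.82790
Fs = 0.82790 * 1.08 * 0.647 = 0.57850 persons/(s*m)
Fc = 0.57850 * 2.996 = 1.7332 persons/s

1.7332 persons/s


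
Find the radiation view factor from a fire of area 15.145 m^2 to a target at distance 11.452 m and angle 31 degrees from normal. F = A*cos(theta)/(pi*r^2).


cos(31 deg) = 0.85717
pi*r^2 = 412.01
F = 15.145 * 0.85717 / 412.01 = 0.031508

0.031508


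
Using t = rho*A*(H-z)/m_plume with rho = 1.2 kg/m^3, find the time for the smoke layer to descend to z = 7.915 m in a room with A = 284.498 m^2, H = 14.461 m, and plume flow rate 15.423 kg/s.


H - z = 6.546 m
t = 1.2 * 284.498 * 6.546 / 15.423 = 144.90 s

144.90 s


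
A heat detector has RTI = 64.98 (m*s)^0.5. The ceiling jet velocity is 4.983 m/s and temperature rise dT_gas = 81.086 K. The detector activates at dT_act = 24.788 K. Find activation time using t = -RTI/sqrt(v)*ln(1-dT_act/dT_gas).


dT_act/dT_gas = 0.30570
ln(1 - 0.30570) = -0.36485
t = -64.98 / sqrt(4.983) * -0.36485 = 10.621 s

10.621 s


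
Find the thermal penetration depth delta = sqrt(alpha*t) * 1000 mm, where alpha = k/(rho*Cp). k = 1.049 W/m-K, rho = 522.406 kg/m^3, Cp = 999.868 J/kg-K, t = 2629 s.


alpha = 1.049 / (522.406 * 999.868) = 2.0083e-06 m^2/s
alpha * t = 0.0052798
delta = sqrt(0.0052798) * 1000 = 72.662 mm

72.662 mm


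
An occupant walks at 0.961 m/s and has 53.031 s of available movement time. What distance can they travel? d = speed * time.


d = 0.961 * 53.031 = 50.963 m

50.963 m


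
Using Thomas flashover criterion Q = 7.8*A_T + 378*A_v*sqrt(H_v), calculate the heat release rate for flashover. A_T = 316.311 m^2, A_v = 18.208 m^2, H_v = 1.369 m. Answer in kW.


7.8*A_T = 2467.2
sqrt(H_v) = 1.1700
378*A_v*sqrt(H_v) = 8053.0
Q = 2467.2 + 8053.0 = 10520 kW

10520 kW


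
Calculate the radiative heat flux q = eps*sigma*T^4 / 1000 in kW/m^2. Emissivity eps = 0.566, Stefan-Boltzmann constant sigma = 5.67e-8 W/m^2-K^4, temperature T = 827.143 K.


T^4 = 4.6808e+11
q = 0.566 * 5.67e-8 * 4.6808e+11 / 1000 = 15.022 kW/m^2

15.022 kW/m^2


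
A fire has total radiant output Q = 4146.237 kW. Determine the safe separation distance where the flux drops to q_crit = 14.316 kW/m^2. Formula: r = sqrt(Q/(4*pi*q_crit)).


4*pi*q_crit = 179.90
Q/(4*pi*q_crit) = 23.047
r = sqrt(23.047) = 4.8008 m

4.8008 m


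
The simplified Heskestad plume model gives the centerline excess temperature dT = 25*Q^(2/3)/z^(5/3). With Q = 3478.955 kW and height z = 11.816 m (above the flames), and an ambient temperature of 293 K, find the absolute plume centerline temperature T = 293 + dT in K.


Q^(2/3) = 229.60
z^(5/3) = 61.299
dT = 25 * 229.60 / 61.299 = 93.639 K
T = 293 + 93.639 = 386.64 K

386.64 K


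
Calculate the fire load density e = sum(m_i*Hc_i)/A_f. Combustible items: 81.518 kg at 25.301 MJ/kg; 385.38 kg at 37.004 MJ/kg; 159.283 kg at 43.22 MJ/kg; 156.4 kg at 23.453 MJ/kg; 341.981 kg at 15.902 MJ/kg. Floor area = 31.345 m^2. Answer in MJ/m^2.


Total energy = 81.518*25.301 + 385.38*37.004 + 159.283*43.22 + 156.4*23.453 + 341.981*15.902
= 2062.487 + 14260.60 + 6884.211 + 3668.049 + 5438.182
= 32313.53 MJ
e = 32313.53 / 31.345 = 1030.9 MJ/m^2

1030.9 MJ/m^2


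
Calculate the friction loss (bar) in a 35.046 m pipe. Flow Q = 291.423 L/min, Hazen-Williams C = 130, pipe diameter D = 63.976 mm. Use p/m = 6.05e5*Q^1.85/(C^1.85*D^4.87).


Q^1.85 = 36255
C^1.85 = 8143.2
D^4.87 = 6.2417e+08
p/m = 0.0043154 bar/m
p_total = 0.0043154 * 35.046 = 0.15124 bar

0.15124 bar


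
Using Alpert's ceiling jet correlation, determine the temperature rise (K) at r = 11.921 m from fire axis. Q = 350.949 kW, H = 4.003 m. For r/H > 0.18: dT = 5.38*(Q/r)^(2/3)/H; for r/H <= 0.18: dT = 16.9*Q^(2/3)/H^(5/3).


r/H = 11.921 / 4.003 = 2.9780
r/H > 0.18, so dT = 5.38*(Q/r)^(2/3)/H
Q/r = 29.440
(Q/r)^(2/3) = 9.5343
dT = 5.38 * 9.5343 / 4.003 = 12.814 K

12.814 K


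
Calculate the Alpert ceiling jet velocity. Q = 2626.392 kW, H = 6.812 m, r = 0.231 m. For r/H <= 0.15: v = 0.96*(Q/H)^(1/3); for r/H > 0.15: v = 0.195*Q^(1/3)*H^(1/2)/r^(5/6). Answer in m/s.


r/H = 0.231 / 6.812 = 0.033911
r/H <= 0.15, so v = 0.96*(Q/H)^(1/3)
Q/H = 385.55
(Q/H)^(1/3) = 7.2783
v = 0.96 * 7.2783 = 6.9871 m/s

6.9871 m/s


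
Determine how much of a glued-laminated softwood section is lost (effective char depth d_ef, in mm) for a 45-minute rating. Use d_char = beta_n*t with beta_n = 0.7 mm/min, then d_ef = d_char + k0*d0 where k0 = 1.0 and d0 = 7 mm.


d_char = 0.7 * 45 = 31.5 mm
d_ef = 31.5 + 1.0*7 = 38.5 mm

38.5 mm


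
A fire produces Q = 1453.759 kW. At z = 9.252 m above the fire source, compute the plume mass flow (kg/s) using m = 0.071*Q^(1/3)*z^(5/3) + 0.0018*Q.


Q^(1/3) = 11.328
z^(5/3) = 40.775
First term = 0.071 * 11.328 * 40.775 = 32.796
Second term = 0.0018 * 1453.759 = 2.6168
m = 35.412 kg/s

35.412 kg/s


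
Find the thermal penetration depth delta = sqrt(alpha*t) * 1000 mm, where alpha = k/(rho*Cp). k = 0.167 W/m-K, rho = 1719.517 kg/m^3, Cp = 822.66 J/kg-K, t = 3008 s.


alpha = 0.167 / (1719.517 * 822.66) = 1.1806e-07 m^2/s
alpha * t = 0.00035511
delta = sqrt(0.00035511) * 1000 = 18.844 mm

18.844 mm


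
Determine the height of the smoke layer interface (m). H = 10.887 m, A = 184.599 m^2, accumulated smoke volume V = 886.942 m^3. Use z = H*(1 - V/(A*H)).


V/(A*H) = 0.44132
1 - 0.44132 = 0.55868
z = 10.887 * 0.55868 = 6.0823 m

6.0823 m


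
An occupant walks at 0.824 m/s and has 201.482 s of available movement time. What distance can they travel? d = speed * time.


d = 0.824 * 201.482 = 166.02 m

166.02 m


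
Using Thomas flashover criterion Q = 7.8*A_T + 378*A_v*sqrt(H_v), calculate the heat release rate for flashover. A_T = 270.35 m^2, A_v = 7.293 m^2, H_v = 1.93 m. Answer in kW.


7.8*A_T = 2108.73
sqrt(H_v) = 1.3892
378*A_v*sqrt(H_v) = 3829.8
Q = 2108.73 + 3829.8 = 5938.5 kW

5938.5 kW


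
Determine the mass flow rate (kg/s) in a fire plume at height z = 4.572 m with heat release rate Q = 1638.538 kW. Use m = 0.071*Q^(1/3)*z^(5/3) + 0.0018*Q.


Q^(1/3) = 11.789
z^(5/3) = 12.594
First term = 0.071 * 11.789 * 12.594 = 10.542
Second term = 0.0018 * 1638.538 = 2.9494
m = 13.491 kg/s

13.491 kg/s


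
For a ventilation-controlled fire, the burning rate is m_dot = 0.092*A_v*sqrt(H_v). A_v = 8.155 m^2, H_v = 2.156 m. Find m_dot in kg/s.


sqrt(H_v) = 1.4683
m_dot = 0.092 * 8.155 * 1.4683 = 1.1016 kg/s

1.1016 kg/s


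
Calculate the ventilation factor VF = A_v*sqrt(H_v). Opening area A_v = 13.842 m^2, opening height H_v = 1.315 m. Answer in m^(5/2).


sqrt(H_v) = 1.1467
VF = 13.842 * 1.1467 = 15.873 m^(5/2)

15.873 m^(5/2)


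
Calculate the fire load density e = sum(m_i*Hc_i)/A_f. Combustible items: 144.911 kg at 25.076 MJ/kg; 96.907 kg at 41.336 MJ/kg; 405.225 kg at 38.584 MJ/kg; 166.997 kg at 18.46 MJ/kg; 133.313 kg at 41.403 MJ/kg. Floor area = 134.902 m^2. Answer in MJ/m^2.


Total energy = 144.911*25.076 + 96.907*41.336 + 405.225*38.584 + 166.997*18.46 + 133.313*41.403
= 3633.788 + 4005.748 + 15635.20 + 3082.765 + 5519.558
= 31877.06 MJ
e = 31877.06 / 134.902 = 236.30 MJ/m^2

236.30 MJ/m^2


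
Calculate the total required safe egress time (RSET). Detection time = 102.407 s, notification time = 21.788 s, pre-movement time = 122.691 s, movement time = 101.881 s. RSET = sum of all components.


Total = 102.407 + 21.788 + 122.691 + 101.881 = 348.767 s

348.767 s


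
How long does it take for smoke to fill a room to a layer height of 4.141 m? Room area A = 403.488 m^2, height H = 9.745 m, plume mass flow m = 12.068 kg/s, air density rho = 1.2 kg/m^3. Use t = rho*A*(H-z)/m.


H - z = 5.604 m
t = 1.2 * 403.488 * 5.604 / 12.068 = 224.84 s

224.84 s


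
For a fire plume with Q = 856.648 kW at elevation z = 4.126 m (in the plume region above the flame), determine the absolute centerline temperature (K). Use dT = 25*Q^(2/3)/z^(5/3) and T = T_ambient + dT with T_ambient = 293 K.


Q^(2/3) = 90.199
z^(5/3) = 10.614
dT = 25 * 90.199 / 10.614 = 212.45 K
T = 293 + 212.45 = 505.45 K

505.45 K


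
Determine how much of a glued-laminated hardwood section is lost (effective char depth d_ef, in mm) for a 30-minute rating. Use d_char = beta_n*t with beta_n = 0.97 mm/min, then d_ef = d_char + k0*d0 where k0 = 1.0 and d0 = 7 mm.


d_char = 0.97 * 30 = 29.1 mm
d_ef = 29.1 + 1.0*7 = 36.1 mm

36.1 mm


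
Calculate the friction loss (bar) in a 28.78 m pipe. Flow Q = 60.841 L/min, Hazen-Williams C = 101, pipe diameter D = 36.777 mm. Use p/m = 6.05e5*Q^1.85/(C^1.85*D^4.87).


Q^1.85 = 1998.8
C^1.85 = 5105.0
D^4.87 = 4.2107e+07
p/m = 0.0056256 bar/m
p_total = 0.0056256 * 28.78 = 0.16190 bar

0.16190 bar


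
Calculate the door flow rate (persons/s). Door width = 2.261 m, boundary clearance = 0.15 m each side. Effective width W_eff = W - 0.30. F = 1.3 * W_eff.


W_eff = 2.261 - 0.30 = 1.961 m
F = 1.3 * 1.961 = 2.5493 persons/s

2.5493 persons/s


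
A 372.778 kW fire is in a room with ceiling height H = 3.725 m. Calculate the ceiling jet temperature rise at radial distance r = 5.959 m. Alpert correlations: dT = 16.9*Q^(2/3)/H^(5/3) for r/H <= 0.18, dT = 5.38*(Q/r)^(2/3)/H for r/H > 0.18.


r/H = 5.959 / 3.725 = 1.5997
r/H > 0.18, so dT = 5.38*(Q/r)^(2/3)/H
Q/r = 62.557
(Q/r)^(2/3) = 15.759
dT = 5.38 * 15.759 / 3.725 = 22.760 K

22.760 K


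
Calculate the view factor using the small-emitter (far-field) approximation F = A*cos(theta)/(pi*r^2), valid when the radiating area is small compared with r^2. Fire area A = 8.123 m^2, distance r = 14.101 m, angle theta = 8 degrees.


cos(8 deg) = 0.99027
pi*r^2 = 624.67
F = 8.123 * 0.99027 / 624.67 = 0.012877

0.012877


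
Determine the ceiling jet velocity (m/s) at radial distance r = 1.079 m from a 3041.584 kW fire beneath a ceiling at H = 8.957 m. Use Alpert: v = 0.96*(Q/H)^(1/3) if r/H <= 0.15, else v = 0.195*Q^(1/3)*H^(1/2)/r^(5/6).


r/H = 1.079 / 8.957 = 0.12046
r/H <= 0.15, so v = 0.96*(Q/H)^(1/3)
Q/H = 339.58
(Q/H)^(1/3) = 6.9766
v = 0.96 * 6.9766 = 6.6976 m/s

6.6976 m/s


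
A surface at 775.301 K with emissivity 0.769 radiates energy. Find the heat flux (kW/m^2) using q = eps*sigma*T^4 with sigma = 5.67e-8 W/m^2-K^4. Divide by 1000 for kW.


T^4 = 3.6131e+11
q = 0.769 * 5.67e-8 * 3.6131e+11 / 1000 = 15.754 kW/m^2

15.754 kW/m^2


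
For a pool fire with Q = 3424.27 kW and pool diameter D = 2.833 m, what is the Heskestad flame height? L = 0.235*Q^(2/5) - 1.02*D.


Q^(2/5) = 25.931
0.235 * Q^(2/5) = 6.0939
1.02 * D = 2.8897
L = 3.2042 m

3.2042 m


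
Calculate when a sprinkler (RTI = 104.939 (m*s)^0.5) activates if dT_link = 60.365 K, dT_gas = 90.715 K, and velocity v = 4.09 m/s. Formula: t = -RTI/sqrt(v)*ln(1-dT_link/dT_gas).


dT_link/dT_gas = 0.66544
ln(1 - 0.66544) = -1.0949
t = -104.939 / sqrt(4.09) * -1.0949 = 56.815 s

56.815 s


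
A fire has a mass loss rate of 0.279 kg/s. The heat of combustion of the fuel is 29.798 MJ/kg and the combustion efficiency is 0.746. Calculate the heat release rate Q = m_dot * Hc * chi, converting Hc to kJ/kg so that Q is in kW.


Hc = 29.798 MJ/kg = 29.798 * 1000 kJ/kg = 29798 kJ/kg
Q = 0.279 kg/s * 29798 kJ/kg * 0.746 = 6202.0 kW

6202.0 kW


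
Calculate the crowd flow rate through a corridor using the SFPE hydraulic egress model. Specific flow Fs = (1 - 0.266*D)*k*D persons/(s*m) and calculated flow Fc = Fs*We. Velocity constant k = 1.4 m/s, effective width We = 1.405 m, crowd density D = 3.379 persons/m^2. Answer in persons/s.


1 - 0.266*D = 1 - 0.266*3.379 = 0.10119
Fs = 0.10119 * 1.4 * 3.379 = 0.47867 persons/(s*m)
Fc = 0.47867 * 1.405 = 0.67253 persons/s

0.67253 persons/s


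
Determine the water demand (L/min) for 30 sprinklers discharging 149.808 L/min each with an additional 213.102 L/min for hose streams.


Sprinkler demand = 30 * 149.808 = 4494.24 L/min
Total = 4494.24 + 213.102 = 4707.342 L/min

4707.342 L/min


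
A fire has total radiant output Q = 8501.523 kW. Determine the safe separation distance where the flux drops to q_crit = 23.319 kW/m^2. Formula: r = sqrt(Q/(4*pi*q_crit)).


4*pi*q_crit = 293.04
Q/(4*pi*q_crit) = 29.012
r = sqrt(29.012) = 5.3863 m

5.3863 m


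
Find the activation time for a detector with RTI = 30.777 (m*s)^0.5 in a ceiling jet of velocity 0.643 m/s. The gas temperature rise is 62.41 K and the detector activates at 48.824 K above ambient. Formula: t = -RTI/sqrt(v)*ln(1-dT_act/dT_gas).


dT_act/dT_gas = 0.78231
ln(1 - 0.78231) = -1.5247
t = -30.777 / sqrt(0.643) * -1.5247 = 58.520 s

58.520 s


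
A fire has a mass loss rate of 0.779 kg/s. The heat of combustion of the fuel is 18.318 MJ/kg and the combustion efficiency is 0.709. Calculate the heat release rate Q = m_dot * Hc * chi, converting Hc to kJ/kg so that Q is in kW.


Hc = 18.318 MJ/kg = 18.318 * 1000 kJ/kg = 18318 kJ/kg
Q = 0.779 kg/s * 18318 kJ/kg * 0.709 = 10117 kW

10117 kW


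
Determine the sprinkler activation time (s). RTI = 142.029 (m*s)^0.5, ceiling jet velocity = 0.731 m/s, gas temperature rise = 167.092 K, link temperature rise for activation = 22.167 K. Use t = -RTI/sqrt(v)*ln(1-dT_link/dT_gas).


dT_link/dT_gas = 0.13266
ln(1 - 0.13266) = -0.14233
t = -142.029 / sqrt(0.731) * -0.14233 = 23.643 s

23.643 s


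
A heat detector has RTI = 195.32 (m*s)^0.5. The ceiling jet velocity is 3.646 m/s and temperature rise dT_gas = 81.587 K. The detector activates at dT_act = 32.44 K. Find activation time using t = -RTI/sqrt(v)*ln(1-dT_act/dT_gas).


dT_act/dT_gas = 0.39761
ln(1 - 0.39761) = -0.50685
t = -195.32 / sqrt(3.646) * -0.50685 = 51.847 s

51.847 s


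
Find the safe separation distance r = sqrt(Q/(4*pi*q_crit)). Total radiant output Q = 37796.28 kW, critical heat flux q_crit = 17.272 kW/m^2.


4*pi*q_crit = 217.05
Q/(4*pi*q_crit) = 174.14
r = sqrt(174.14) = 13.196 m

13.196 m


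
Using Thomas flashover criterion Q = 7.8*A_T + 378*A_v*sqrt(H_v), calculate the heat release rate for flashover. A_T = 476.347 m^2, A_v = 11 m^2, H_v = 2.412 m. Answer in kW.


7.8*A_T = 3715.5
sqrt(H_v) = 1.5531
378*A_v*sqrt(H_v) = 6457.6
Q = 3715.5 + 6457.6 = 10173 kW

10173 kW


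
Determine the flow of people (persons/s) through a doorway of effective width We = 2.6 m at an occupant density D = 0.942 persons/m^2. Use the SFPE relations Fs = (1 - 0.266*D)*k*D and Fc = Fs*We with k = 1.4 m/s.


1 - 0.266*D = 1 - 0.266*0.942 = 0.74943
Fs = 0.74943 * 1.4 * 0.942 = 0.98835 persons/(s*m)
Fc = 0.98835 * 2.6 = 2.5697 persons/s

2.5697 persons/s


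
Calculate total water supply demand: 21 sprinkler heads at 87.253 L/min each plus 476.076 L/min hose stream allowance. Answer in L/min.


Sprinkler demand = 21 * 87.253 = 1832.313 L/min
Total = 1832.313 + 476.076 = 2308.389 L/min

2308.389 L/min


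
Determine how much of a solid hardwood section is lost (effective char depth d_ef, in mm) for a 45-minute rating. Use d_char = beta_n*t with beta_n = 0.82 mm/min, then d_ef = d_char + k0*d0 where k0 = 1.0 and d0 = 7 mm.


d_char = 0.82 * 45 = 36.9 mm
d_ef = 36.9 + 1.0*7 = 43.9 mm

43.9 mm


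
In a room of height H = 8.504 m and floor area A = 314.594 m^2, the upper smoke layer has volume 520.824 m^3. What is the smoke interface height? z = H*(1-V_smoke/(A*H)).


V/(A*H) = 0.19468
1 - 0.19468 = 0.80532
z = 8.504 * 0.80532 = 6.8485 m

6.8485 m


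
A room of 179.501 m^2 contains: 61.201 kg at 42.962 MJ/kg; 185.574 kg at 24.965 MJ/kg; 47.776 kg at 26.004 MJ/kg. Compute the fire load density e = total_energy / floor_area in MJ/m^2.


Total energy = 61.201*42.962 + 185.574*24.965 + 47.776*26.004
= 2629.317 + 4632.855 + 1242.367
= 8504.539 MJ
e = 8504.539 / 179.501 = 47.379 MJ/m^2

47.379 MJ/m^2


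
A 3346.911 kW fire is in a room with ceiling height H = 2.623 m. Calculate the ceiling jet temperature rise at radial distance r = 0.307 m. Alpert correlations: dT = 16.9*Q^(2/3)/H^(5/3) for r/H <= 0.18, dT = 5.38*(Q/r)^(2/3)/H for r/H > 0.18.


r/H = 0.307 / 2.623 = 0.11704
r/H <= 0.18, so dT = 16.9*Q^(2/3)/H^(5/3)
Q^(2/3) = 223.75
H^(5/3) = 4.9888
dT = 16.9 * 223.75 / 4.9888 = 757.97 K

757.97 K


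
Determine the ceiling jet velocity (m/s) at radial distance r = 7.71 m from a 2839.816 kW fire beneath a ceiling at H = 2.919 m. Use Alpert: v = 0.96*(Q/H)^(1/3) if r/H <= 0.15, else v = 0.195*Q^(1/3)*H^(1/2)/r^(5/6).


r/H = 7.71 / 2.919 = 2.6413
r/H > 0.15, so v = 0.195*Q^(1/3)*H^(1/2)/r^(5/6)
Q^(1/3) = 14.161
H^(1/2) = 1.7085
r^(5/6) = 5.4854
v = 0.195 * 14.161 * 1.7085 / 5.4854 = 0.86008 m/s

0.86008 m/s


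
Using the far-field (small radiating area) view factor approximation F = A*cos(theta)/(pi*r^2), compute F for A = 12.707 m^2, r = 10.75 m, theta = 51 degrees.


cos(51 deg) = 0.62932
pi*r^2 = 363.05
F = 12.707 * 0.62932 / 363.05 = 0.022027

0.022027


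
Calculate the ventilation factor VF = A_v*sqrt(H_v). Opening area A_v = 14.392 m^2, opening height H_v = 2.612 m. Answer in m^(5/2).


sqrt(H_v) = 1.6162
VF = 14.392 * 1.6162 = 23.260 m^(5/2)

23.260 m^(5/2)


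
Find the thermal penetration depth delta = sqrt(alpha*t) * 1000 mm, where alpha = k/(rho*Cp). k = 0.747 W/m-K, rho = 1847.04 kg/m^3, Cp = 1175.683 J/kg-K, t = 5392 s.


alpha = 0.747 / (1847.04 * 1175.683) = 3.4400e-07 m^2/s
alpha * t = 0.0018548
delta = sqrt(0.0018548) * 1000 = 43.068 mm

43.068 mm


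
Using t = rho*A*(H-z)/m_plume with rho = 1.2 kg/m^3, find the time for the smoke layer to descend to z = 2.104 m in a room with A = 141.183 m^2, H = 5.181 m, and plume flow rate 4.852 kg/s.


H - z = 3.077 m
t = 1.2 * 141.183 * 3.077 / 4.852 = 107.44 s

107.44 s


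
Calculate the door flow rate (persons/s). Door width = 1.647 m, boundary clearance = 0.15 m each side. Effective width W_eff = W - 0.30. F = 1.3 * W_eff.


W_eff = 1.647 - 0.30 = 1.347 m
F = 1.3 * 1.347 = 1.7511 persons/s

1.7511 persons/s


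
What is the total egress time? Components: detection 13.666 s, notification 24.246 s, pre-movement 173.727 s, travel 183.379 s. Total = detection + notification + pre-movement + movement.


Total = 13.666 + 24.246 + 173.727 + 183.379 = 395.018 s

395.018 s


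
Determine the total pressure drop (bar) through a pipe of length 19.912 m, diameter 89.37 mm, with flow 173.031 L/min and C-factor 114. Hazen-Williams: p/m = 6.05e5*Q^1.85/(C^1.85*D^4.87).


Q^1.85 = 13821
C^1.85 = 6386.7
D^4.87 = 3.1791e+09
p/m = 0.00041182 bar/m
p_total = 0.00041182 * 19.912 = 0.0082001 bar

0.0082001 bar


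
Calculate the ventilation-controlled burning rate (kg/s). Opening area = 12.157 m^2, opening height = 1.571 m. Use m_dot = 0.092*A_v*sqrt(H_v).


sqrt(H_v) = 1.2534
m_dot = 0.092 * 12.157 * 1.2534 = 1.4019 kg/s

1.4019 kg/s


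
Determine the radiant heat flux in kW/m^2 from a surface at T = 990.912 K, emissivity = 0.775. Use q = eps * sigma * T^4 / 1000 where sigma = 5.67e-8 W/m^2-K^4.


T^4 = 9.6414e+11
q = 0.775 * 5.67e-8 * 9.6414e+11 / 1000 = 42.367 kW/m^2

42.367 kW/m^2


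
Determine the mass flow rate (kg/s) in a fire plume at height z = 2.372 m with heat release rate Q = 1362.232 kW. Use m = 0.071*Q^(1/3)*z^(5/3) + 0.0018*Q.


Q^(1/3) = 11.085
z^(5/3) = 4.2188
First term = 0.071 * 11.085 * 4.2188 = 3.3205
Second term = 0.0018 * 1362.232 = 2.4520
m = 5.7725 kg/s

5.7725 kg/s


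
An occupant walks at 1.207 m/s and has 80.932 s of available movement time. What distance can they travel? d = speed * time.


d = 1.207 * 80.932 = 97.685 m

97.685 m


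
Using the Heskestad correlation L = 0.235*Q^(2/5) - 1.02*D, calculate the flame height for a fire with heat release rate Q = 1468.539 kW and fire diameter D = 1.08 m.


Q^(2/5) = 18.482
0.235 * Q^(2/5) = 4.3433
1.02 * D = 1.1016
L = 3.2417 m

3.2417 m


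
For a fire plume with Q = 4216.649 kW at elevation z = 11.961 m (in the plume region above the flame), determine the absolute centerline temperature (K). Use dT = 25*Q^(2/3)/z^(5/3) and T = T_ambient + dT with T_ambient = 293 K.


Q^(2/3) = 261.00
z^(5/3) = 62.557
dT = 25 * 261.00 / 62.557 = 104.31 K
T = 293 + 104.31 = 397.31 K

397.31 K


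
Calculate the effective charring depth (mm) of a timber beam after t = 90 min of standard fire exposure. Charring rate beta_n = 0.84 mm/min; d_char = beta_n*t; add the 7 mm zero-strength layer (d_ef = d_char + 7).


d_char = 0.84 * 90 = 75.6 mm
d_ef = 75.6 + 1.0*7 = 82.6 mm

82.6 mm


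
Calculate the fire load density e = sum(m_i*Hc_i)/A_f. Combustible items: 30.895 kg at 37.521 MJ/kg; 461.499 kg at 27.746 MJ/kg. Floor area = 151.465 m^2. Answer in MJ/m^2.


Total energy = 30.895*37.521 + 461.499*27.746
= 1159.211 + 12804.75
= 13963.96 MJ
e = 13963.96 / 151.465 = 92.193 MJ/m^2

92.193 MJ/m^2


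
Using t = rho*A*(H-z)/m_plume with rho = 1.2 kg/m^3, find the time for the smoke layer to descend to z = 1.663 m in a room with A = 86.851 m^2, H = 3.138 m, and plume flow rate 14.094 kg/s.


H - z = 1.475 m
t = 1.2 * 86.851 * 1.475 / 14.094 = 10.907 s

10.907 s


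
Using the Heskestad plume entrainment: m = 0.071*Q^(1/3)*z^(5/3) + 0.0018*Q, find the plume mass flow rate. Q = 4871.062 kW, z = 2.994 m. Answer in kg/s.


Q^(1/3) = 16.951
z^(5/3) = 6.2195
First term = 0.071 * 16.951 * 6.2195 = 7.4855
Second term = 0.0018 * 4871.062 = 8.7679
m = 16.253 kg/s

16.253 kg/s


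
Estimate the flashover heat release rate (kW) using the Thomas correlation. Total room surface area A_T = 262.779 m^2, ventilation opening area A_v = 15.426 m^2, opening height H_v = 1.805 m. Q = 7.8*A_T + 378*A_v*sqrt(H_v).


7.8*A_T = 2049.7
sqrt(H_v) = 1.3435
378*A_v*sqrt(H_v) = 7834.0
Q = 2049.7 + 7834.0 = 9883.7 kW

9883.7 kW


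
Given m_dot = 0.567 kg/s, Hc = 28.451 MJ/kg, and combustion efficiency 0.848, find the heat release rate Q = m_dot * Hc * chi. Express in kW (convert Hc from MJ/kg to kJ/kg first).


Hc = 28.451 MJ/kg = 28.451 * 1000 kJ/kg = 28451 kJ/kg
Q = 0.567 kg/s * 28451 kJ/kg * 0.848 = 13680 kW

13680 kW


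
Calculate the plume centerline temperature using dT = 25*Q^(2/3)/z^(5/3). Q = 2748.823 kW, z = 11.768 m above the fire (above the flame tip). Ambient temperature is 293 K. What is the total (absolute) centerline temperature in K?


Q^(2/3) = 196.23
z^(5/3) = 60.884
dT = 25 * 196.23 / 60.884 = 80.575 K
T = 293 + 80.575 = 373.57 K

373.57 K


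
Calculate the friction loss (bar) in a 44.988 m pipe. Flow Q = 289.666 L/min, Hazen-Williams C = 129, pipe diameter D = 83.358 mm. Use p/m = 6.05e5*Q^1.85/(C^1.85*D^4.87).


Q^1.85 = 35852
C^1.85 = 8027.7
D^4.87 = 2.2647e+09
p/m = 0.0011931 bar/m
p_total = 0.0011931 * 44.988 = 0.053673 bar

0.053673 bar


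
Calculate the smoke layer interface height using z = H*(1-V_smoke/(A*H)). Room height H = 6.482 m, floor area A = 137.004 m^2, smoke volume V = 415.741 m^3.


V/(A*H) = 0.46815
1 - 0.46815 = 0.53185
z = 6.482 * 0.53185 = 3.4475 m

3.4475 m


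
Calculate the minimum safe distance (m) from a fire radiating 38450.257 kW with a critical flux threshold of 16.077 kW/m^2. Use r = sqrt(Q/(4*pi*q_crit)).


4*pi*q_crit = 202.03
Q/(4*pi*q_crit) = 190.32
r = sqrt(190.32) = 13.796 m

13.796 m


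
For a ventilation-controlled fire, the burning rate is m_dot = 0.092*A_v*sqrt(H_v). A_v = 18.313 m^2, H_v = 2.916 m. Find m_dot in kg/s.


sqrt(H_v) = 1.7076
m_dot = 0.092 * 18.313 * 1.7076 = 2.8770 kg/s

2.8770 kg/s


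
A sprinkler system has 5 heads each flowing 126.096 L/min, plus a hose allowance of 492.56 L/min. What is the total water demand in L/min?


Sprinkler demand = 5 * 126.096 = 630.48 L/min
Total = 630.48 + 492.56 = 1123.04 L/min

1123.04 L/min


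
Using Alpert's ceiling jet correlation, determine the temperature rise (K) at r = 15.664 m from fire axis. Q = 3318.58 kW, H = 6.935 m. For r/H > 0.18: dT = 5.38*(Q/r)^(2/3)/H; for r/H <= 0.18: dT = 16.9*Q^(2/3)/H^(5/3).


r/H = 15.664 / 6.935 = 2.2587
r/H > 0.18, so dT = 5.38*(Q/r)^(2/3)/H
Q/r = 211.86
(Q/r)^(2/3) = 35.539
dT = 5.38 * 35.539 / 6.935 = 27.570 K

27.570 K


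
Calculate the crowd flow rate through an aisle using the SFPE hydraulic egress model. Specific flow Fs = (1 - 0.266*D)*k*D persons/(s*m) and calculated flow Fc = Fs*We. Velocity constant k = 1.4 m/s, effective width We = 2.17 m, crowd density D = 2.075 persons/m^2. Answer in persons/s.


1 - 0.266*D = 1 - 0.266*2.075 = 0.44805
Fs = 0.44805 * 1.4 * 2.075 = 1.3016 persons/(s*m)
Fc = 1.3016 * 2.17 = 2.8244 persons/s

2.8244 persons/s


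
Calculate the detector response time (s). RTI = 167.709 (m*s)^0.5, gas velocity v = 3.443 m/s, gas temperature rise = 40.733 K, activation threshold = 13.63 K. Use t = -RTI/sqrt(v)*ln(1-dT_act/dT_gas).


dT_act/dT_gas = 0.33462
ln(1 - 0.33462) = -0.40739
t = -167.709 / sqrt(3.443) * -0.40739 = 36.822 s

36.822 s


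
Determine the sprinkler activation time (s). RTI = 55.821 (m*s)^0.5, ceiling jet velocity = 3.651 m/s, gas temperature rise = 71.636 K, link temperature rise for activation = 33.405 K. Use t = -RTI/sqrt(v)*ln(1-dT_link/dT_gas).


dT_link/dT_gas = 0.46632
ln(1 - 0.46632) = -0.62795
t = -55.821 / sqrt(3.651) * -0.62795 = 18.345 s

18.345 s


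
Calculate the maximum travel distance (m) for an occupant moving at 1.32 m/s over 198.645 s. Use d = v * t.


d = 1.32 * 198.645 = 262.21 m

262.21 m


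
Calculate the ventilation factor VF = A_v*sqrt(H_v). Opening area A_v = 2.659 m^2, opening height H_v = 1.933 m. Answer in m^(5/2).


sqrt(H_v) = 1.3903
VF = 2.659 * 1.3903 = 3.6969 m^(5/2)

3.6969 m^(5/2)


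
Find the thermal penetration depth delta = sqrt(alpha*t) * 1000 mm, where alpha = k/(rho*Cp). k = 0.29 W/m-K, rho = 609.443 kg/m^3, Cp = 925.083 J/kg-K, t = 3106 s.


alpha = 0.29 / (609.443 * 925.083) = 5.1438e-07 m^2/s
alpha * t = 0.0015977
delta = sqrt(0.0015977) * 1000 = 39.971 mm

39.971 mm


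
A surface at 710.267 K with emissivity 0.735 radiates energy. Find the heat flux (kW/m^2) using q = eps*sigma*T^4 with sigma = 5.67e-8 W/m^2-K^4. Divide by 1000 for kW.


T^4 = 2.5450e+11
q = 0.735 * 5.67e-8 * 2.5450e+11 / 1000 = 10.606 kW/m^2

10.606 kW/m^2


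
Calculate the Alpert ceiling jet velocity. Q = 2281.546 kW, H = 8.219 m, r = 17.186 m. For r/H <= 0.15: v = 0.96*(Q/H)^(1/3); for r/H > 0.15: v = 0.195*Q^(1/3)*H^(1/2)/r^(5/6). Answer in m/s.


r/H = 17.186 / 8.219 = 2.0910
r/H > 0.15, so v = 0.195*Q^(1/3)*H^(1/2)/r^(5/6)
Q^(1/3) = 13.165
H^(1/2) = 2.8669
r^(5/6) = 10.698
v = 0.195 * 13.165 * 2.8669 / 10.698 = 0.68793 m/s

0.68793 m/s


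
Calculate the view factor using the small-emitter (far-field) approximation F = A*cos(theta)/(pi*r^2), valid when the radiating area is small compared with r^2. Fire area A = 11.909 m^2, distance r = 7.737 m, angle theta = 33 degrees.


cos(33 deg) = 0.83867
pi*r^2 = 188.06
F = 11.909 * 0.83867 / 188.06 = 0.053109

0.053109


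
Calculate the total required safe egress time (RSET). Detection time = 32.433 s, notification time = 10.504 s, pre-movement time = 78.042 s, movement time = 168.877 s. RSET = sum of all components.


Total = 32.433 + 10.504 + 78.042 + 168.877 = 289.856 s

289.856 s


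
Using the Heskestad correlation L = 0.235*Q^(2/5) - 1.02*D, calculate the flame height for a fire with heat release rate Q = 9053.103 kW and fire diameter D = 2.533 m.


Q^(2/5) = 38.258
0.235 * Q^(2/5) = 8.9906
1.02 * D = 2.5837
L = 6.4069 m

6.4069 m


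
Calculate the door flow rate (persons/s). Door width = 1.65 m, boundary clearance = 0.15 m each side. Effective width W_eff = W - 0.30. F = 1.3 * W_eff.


W_eff = 1.65 - 0.30 = 1.35 m
F = 1.3 * 1.35 = 1.755 persons/s

1.755 persons/s


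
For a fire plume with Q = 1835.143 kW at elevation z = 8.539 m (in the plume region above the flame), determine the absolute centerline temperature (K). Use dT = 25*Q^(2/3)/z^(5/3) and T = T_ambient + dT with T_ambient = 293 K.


Q^(2/3) = 149.89
z^(5/3) = 35.673
dT = 25 * 149.89 / 35.673 = 105.04 K
T = 293 + 105.04 = 398.04 K

398.04 K


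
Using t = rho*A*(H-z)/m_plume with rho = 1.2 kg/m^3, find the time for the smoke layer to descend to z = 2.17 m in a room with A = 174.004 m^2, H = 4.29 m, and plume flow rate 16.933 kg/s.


H - z = 2.12 m
t = 1.2 * 174.004 * 2.12 / 16.933 = 26.142 s

26.142 s


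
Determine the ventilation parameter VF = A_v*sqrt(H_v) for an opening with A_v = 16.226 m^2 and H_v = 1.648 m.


sqrt(H_v) = 1.2837
VF = 16.226 * 1.2837 = 20.830 m^(5/2)

20.830 m^(5/2)


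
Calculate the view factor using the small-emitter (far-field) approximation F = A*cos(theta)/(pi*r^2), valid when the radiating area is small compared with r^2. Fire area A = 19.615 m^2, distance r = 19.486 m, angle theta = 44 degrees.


cos(44 deg) = 0.71934
pi*r^2 = 1192.9
F = 19.615 * 0.71934 / 1192.9 = 0.011828

0.011828
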